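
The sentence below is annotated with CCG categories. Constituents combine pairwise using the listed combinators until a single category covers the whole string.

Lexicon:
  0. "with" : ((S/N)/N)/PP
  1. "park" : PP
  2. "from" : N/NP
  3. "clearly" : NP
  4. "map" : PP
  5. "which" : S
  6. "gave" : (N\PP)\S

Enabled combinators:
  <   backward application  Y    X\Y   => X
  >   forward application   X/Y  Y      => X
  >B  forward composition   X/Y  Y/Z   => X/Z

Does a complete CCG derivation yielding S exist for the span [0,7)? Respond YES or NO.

YES

[0,7] S   >
  [0,4] S/N   >
    [0,2] (S/N)/N   >
      [0,1] "with" : ((S/N)/N)/PP
      [1,2] "park" : PP
    [2,4] N   >
      [2,3] "from" : N/NP
      [3,4] "clearly" : NP
  [4,7] N   <
    [4,5] "map" : PP
    [5,7] N\PP   <
      [5,6] "which" : S
      [6,7] "gave" : (N\PP)\S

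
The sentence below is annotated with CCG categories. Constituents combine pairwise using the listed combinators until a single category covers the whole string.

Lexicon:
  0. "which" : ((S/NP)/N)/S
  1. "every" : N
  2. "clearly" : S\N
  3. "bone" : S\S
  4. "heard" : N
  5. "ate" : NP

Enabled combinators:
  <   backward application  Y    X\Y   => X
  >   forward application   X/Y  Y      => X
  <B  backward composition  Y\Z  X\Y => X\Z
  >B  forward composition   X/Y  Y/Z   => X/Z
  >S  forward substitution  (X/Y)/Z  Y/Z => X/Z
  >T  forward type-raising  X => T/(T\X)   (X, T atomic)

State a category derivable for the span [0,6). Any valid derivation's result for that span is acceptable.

[0,6] S   >
  [0,5] S/NP   >
    [0,4] (S/NP)/N   >
      [0,1] "which" : ((S/NP)/N)/S
      [1,4] S   >
        [1,2] S/(S\N)   >T
          [1,2] "every" : N
        [2,4] S\N   <B
          [2,3] "clearly" : S\N
          [3,4] "bone" : S\S
    [4,5] "heard" : N
  [5,6] "ate" : NP

S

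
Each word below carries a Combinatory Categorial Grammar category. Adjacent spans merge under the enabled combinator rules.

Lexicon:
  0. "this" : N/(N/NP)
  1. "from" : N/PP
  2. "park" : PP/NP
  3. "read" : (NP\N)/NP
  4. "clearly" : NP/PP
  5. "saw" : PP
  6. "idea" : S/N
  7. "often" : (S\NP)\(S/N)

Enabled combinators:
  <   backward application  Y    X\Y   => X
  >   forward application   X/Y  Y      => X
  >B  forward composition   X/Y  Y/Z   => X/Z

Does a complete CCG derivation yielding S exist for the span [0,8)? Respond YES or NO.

[0,8] S   <
  [0,6] NP   <
    [0,3] N   >
      [0,1] "this" : N/(N/NP)
      [1,3] N/NP   >B
        [1,2] "from" : N/PP
        [2,3] "park" : PP/NP
    [3,6] NP\N   >
      [3,4] "read" : (NP\N)/NP
      [4,6] NP   >
        [4,5] "clearly" : NP/PP
        [5,6] "saw" : PP
  [6,8] S\NP   <
    [6,7] "idea" : S/N
    [7,8] "often" : (S\NP)\(S/N)

YES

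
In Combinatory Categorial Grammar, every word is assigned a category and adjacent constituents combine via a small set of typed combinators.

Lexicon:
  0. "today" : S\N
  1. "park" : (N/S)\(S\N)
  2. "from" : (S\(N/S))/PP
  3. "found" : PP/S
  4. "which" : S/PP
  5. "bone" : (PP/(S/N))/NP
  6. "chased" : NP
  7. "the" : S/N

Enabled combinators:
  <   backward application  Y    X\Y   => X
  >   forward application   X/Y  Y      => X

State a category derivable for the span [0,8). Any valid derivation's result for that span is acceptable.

S

[0,8] S   <
  [0,2] N/S   <
    [0,1] "today" : S\N
    [1,2] "park" : (N/S)\(S\N)
  [2,8] S\(N/S)   >
    [2,3] "from" : (S\(N/S))/PP
    [3,8] PP   >
      [3,4] "found" : PP/S
      [4,8] S   >
        [4,5] "which" : S/PP
        [5,8] PP   >
          [5,7] PP/(S/N)   >
            [5,6] "bone" : (PP/(S/N))/NP
            [6,7] "chased" : NP
          [7,8] "the" : S/N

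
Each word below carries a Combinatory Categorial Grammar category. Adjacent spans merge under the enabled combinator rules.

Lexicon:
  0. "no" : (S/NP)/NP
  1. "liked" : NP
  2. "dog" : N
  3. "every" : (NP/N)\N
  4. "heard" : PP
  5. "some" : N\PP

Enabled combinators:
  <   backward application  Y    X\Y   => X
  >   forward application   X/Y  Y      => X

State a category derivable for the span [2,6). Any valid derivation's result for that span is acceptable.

NP

[0,6] S   >
  [0,2] S/NP   >
    [0,1] "no" : (S/NP)/NP
    [1,2] "liked" : NP
  [2,6] NP   >
    [2,4] NP/N   <
      [2,3] "dog" : N
      [3,4] "every" : (NP/N)\N
    [4,6] N   <
      [4,5] "heard" : PP
      [5,6] "some" : N\PP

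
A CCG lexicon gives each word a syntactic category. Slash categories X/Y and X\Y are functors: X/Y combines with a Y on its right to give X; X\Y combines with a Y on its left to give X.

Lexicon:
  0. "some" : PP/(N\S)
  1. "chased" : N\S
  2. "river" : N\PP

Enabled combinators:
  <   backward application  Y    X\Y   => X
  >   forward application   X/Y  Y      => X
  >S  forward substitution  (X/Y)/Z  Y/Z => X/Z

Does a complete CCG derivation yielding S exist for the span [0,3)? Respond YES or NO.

PP/(N\S) N\S N\PP
CKY chart[0,3] = {N}; S ∉ chart

NO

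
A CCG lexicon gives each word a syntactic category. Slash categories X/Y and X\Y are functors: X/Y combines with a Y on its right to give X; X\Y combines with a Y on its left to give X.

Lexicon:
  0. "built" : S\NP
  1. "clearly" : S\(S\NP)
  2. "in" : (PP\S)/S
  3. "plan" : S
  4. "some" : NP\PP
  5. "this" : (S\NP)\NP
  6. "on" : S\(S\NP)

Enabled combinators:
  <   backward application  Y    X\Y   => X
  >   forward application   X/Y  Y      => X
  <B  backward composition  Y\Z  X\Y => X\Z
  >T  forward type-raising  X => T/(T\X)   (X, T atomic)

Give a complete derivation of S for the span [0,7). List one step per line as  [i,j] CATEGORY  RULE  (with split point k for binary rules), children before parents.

[0,7] S   <
  [0,6] S\NP   <
    [0,5] NP   <
      [0,4] PP   <
        [0,2] S   <
          [0,1] "built" : S\NP
          [1,2] "clearly" : S\(S\NP)
        [2,4] PP\S   >
          [2,3] "in" : (PP\S)/S
          [3,4] "plan" : S
      [4,5] "some" : NP\PP
    [5,6] "this" : (S\NP)\NP
  [6,7] "on" : S\(S\NP)

[0,1] S\NP  lex  "built"
[1,2] S\(S\NP)  lex  "clearly"
[0,2] S  <  k=1
[2,3] (PP\S)/S  lex  "in"
[3,4] S  lex  "plan"
[2,4] PP\S  >  k=3
[0,4] PP  <  k=2
[4,5] NP\PP  lex  "some"
[0,5] NP  <  k=4
[5,6] (S\NP)\NP  lex  "this"
[0,6] S\NP  <  k=5
[6,7] S\(S\NP)  lex  "on"
[0,7] S  <  k=6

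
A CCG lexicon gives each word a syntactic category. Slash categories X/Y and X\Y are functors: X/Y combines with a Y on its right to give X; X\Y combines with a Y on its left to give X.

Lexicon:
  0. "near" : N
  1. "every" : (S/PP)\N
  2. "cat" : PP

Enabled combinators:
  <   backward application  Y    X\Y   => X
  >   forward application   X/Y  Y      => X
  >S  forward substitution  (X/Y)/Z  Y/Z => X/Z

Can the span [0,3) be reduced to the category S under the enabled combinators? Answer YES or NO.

YES

[0,3] S   >
  [0,2] S/PP   <
    [0,1] "near" : N
    [1,2] "every" : (S/PP)\N
  [2,3] "cat" : PP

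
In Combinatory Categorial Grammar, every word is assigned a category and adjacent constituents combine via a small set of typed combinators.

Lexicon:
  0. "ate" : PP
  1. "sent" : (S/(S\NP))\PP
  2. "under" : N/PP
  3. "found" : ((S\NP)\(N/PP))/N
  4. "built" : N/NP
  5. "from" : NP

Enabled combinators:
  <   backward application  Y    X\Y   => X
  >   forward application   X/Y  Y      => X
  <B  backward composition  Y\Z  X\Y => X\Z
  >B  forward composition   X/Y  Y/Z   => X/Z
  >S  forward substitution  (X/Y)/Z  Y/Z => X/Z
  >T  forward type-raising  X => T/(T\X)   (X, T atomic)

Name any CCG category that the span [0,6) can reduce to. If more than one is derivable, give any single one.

S

[0,6] S   >
  [0,2] S/(S\NP)   <
    [0,1] "ate" : PP
    [1,2] "sent" : (S/(S\NP))\PP
  [2,6] S\NP   <
    [2,3] "under" : N/PP
    [3,6] (S\NP)\(N/PP)   >
      [3,4] "found" : ((S\NP)\(N/PP))/N
      [4,6] N   >
        [4,5] "built" : N/NP
        [5,6] "from" : NP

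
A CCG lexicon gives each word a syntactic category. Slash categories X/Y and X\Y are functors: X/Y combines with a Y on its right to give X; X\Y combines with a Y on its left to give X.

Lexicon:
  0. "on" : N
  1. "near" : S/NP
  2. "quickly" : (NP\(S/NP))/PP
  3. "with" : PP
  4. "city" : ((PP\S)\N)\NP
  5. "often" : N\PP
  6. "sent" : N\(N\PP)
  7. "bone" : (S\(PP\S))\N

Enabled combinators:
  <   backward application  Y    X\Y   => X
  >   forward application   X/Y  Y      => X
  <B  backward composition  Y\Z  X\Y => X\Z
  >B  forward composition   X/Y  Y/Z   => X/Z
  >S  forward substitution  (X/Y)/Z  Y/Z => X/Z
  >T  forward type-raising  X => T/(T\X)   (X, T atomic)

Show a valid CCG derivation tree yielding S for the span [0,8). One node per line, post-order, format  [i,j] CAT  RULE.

[0,1] N  lex  "on"
[0,1] S/(S\N)  >T
[1,2] S/NP  lex  "near"
[2,3] (NP\(S/NP))/PP  lex  "quickly"
[3,4] PP  lex  "with"
[2,4] NP\(S/NP)  >  k=3
[1,4] NP  <  k=2
[4,5] ((PP\S)\N)\NP  lex  "city"
[1,5] (PP\S)\N  <  k=4
[5,6] N\PP  lex  "often"
[6,7] N\(N\PP)  lex  "sent"
[5,7] N  <  k=6
[7,8] (S\(PP\S))\N  lex  "bone"
[5,8] S\(PP\S)  <  k=7
[1,8] S\N  <B  k=5
[0,8] S  >  k=1

[0,8] S   >
  [0,1] S/(S\N)   >T
    [0,1] "on" : N
  [1,8] S\N   <B
    [1,5] (PP\S)\N   <
      [1,4] NP   <
        [1,2] "near" : S/NP
        [2,4] NP\(S/NP)   >
          [2,3] "quickly" : (NP\(S/NP))/PP
          [3,4] "with" : PP
      [4,5] "city" : ((PP\S)\N)\NP
    [5,8] S\(PP\S)   <
      [5,7] N   <
        [5,6] "often" : N\PP
        [6,7] "sent" : N\(N\PP)
      [7,8] "bone" : (S\(PP\S))\N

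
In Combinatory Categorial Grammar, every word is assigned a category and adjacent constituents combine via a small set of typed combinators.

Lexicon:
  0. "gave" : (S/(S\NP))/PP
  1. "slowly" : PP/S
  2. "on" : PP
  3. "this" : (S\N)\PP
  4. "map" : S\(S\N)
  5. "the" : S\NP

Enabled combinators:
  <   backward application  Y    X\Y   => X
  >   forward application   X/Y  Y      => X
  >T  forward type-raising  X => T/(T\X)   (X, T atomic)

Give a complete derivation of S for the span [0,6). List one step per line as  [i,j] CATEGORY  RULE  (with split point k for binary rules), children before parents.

[0,1] (S/(S\NP))/PP  lex  "gave"
[1,2] PP/S  lex  "slowly"
[2,3] PP  lex  "on"
[3,4] (S\N)\PP  lex  "this"
[2,4] S\N  <  k=3
[4,5] S\(S\N)  lex  "map"
[2,5] S  <  k=4
[1,5] PP  >  k=2
[0,5] S/(S\NP)  >  k=1
[5,6] S\NP  lex  "the"
[0,6] S  >  k=5

[0,6] S   >
  [0,5] S/(S\NP)   >
    [0,1] "gave" : (S/(S\NP))/PP
    [1,5] PP   >
      [1,2] "slowly" : PP/S
      [2,5] S   <
        [2,4] S\N   <
          [2,3] "on" : PP
          [3,4] "this" : (S\N)\PP
        [4,5] "map" : S\(S\N)
  [5,6] "the" : S\NP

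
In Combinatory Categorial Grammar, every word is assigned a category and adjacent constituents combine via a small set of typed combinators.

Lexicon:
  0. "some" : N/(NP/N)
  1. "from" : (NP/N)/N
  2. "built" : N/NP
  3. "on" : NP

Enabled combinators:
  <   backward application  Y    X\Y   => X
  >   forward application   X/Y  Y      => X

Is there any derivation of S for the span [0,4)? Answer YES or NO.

NO

N/(NP/N) (NP/N)/N N/NP NP
CKY chart[0,4] = {N}; S ∉ chart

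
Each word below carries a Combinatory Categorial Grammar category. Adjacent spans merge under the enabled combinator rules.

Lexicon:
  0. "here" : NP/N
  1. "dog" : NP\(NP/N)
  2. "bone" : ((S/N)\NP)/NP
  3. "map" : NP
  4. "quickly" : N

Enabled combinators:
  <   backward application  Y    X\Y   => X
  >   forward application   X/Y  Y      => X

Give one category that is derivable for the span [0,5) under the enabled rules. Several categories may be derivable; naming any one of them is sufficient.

S

[0,5] S   >
  [0,4] S/N   <
    [0,2] NP   <
      [0,1] "here" : NP/N
      [1,2] "dog" : NP\(NP/N)
    [2,4] (S/N)\NP   >
      [2,3] "bone" : ((S/N)\NP)/NP
      [3,4] "map" : NP
  [4,5] "quickly" : N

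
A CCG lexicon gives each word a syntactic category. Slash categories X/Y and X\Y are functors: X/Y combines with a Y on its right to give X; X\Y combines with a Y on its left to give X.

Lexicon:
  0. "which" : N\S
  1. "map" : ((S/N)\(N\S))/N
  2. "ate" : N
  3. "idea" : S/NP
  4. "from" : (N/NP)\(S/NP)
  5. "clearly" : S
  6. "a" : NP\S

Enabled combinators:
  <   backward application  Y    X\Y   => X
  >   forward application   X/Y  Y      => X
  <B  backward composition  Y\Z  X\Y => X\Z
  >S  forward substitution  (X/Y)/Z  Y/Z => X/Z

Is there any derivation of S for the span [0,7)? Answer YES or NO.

YES

[0,7] S   >
  [0,3] S/N   <
    [0,1] "which" : N\S
    [1,3] (S/N)\(N\S)   >
      [1,2] "map" : ((S/N)\(N\S))/N
      [2,3] "ate" : N
  [3,7] N   >
    [3,5] N/NP   <
      [3,4] "idea" : S/NP
      [4,5] "from" : (N/NP)\(S/NP)
    [5,7] NP   <
      [5,6] "clearly" : S
      [6,7] "a" : NP\S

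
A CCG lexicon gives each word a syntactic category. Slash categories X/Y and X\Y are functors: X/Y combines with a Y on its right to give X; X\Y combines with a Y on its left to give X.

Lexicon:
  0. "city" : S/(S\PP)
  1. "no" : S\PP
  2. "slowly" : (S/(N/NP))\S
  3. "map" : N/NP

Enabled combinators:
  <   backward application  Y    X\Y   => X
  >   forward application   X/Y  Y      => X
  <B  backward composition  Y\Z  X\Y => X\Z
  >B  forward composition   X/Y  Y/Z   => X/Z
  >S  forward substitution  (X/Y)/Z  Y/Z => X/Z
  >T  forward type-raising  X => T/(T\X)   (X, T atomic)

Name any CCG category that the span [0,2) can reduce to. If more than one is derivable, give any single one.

S

[0,4] S   >
  [0,3] S/(N/NP)   <
    [0,2] S   >
      [0,1] "city" : S/(S\PP)
      [1,2] "no" : S\PP
    [2,3] "slowly" : (S/(N/NP))\S
  [3,4] "map" : N/NP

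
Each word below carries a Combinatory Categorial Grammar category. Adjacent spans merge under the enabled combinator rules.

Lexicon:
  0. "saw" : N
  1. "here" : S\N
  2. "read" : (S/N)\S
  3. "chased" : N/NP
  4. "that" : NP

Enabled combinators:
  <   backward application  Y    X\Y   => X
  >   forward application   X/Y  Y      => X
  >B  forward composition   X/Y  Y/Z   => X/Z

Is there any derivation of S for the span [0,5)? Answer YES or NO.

[0,5] S   >
  [0,4] S/NP   >B
    [0,3] S/N   <
      [0,2] S   <
        [0,1] "saw" : N
        [1,2] "here" : S\N
      [2,3] "read" : (S/N)\S
    [3,4] "chased" : N/NP
  [4,5] "that" : NP

YES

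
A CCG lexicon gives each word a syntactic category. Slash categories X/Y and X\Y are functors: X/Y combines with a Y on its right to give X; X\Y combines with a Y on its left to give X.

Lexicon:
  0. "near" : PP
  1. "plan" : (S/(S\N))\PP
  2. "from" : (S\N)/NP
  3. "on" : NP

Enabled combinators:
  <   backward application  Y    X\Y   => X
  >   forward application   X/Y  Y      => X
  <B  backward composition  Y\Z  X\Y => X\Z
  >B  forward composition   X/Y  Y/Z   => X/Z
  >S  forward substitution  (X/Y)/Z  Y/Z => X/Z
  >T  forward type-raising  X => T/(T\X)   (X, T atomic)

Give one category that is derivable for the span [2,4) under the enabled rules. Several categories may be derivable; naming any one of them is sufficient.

S\N

[0,4] S   >
  [0,2] S/(S\N)   <
    [0,1] "near" : PP
    [1,2] "plan" : (S/(S\N))\PP
  [2,4] S\N   >
    [2,3] "from" : (S\N)/NP
    [3,4] "on" : NP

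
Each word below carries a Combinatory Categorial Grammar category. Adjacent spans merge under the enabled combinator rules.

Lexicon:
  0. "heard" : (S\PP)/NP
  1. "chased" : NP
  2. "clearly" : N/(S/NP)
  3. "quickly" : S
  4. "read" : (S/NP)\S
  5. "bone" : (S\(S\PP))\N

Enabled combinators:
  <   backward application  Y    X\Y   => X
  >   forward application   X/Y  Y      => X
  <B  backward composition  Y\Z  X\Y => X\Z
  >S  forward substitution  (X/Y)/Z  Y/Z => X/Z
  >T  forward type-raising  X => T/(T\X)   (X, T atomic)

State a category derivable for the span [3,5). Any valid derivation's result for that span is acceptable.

S/NP

[0,6] S   <
  [0,2] S\PP   >
    [0,1] "heard" : (S\PP)/NP
    [1,2] "chased" : NP
  [2,6] S\(S\PP)   <
    [2,5] N   >
      [2,3] "clearly" : N/(S/NP)
      [3,5] S/NP   <
        [3,4] "quickly" : S
        [4,5] "read" : (S/NP)\S
    [5,6] "bone" : (S\(S\PP))\N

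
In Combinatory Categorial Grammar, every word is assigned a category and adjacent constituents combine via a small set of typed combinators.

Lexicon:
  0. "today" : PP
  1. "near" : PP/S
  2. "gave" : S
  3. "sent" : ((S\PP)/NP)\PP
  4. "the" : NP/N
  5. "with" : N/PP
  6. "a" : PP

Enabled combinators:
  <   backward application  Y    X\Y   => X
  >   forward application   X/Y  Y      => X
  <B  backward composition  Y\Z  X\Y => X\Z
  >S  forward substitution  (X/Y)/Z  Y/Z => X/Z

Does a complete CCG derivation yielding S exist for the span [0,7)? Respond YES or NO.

[0,7] S   <
  [0,1] "today" : PP
  [1,7] S\PP   >
    [1,4] (S\PP)/NP   <
      [1,3] PP   >
        [1,2] "near" : PP/S
        [2,3] "gave" : S
      [3,4] "sent" : ((S\PP)/NP)\PP
    [4,7] NP   >
      [4,5] "the" : NP/N
      [5,7] N   >
        [5,6] "with" : N/PP
        [6,7] "a" : PP

YES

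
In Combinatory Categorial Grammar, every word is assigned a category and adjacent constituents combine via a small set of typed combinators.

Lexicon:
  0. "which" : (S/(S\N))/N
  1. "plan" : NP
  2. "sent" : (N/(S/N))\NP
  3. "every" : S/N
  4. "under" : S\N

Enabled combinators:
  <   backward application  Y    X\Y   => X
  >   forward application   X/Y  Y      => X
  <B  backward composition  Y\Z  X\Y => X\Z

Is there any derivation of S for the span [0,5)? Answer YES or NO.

[0,5] S   >
  [0,4] S/(S\N)   >
    [0,1] "which" : (S/(S\N))/N
    [1,4] N   >
      [1,3] N/(S/N)   <
        [1,2] "plan" : NP
        [2,3] "sent" : (N/(S/N))\NP
      [3,4] "every" : S/N
  [4,5] "under" : S\N

YES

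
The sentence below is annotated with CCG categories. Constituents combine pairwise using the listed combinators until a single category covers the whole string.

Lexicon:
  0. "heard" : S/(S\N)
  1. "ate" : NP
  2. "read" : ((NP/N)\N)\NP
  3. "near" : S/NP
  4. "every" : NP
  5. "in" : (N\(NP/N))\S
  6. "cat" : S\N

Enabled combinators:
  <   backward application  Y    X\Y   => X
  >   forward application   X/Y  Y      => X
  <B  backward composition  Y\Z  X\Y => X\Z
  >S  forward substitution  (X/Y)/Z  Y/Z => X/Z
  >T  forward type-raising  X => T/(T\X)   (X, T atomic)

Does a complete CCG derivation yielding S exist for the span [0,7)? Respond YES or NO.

YES

[0,7] S   >
  [0,1] "heard" : S/(S\N)
  [1,7] S\N   <B
    [1,6] N\N   <B
      [1,3] (NP/N)\N   <
        [1,2] "ate" : NP
        [2,3] "read" : ((NP/N)\N)\NP
      [3,6] N\(NP/N)   <
        [3,5] S   >
          [3,4] "near" : S/NP
          [4,5] "every" : NP
        [5,6] "in" : (N\(NP/N))\S
    [6,7] "cat" : S\N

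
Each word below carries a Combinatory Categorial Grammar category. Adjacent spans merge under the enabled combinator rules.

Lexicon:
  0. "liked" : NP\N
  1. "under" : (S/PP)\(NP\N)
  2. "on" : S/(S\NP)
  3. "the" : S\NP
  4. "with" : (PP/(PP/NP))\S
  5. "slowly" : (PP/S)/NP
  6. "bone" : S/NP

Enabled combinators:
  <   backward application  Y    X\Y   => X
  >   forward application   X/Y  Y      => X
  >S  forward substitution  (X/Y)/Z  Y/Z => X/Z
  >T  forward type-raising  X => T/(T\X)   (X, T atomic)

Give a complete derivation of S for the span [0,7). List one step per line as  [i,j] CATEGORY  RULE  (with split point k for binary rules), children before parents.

[0,7] S   >
  [0,2] S/PP   <
    [0,1] "liked" : NP\N
    [1,2] "under" : (S/PP)\(NP\N)
  [2,7] PP   >
    [2,5] PP/(PP/NP)   <
      [2,4] S   >
        [2,3] "on" : S/(S\NP)
        [3,4] "the" : S\NP
      [4,5] "with" : (PP/(PP/NP))\S
    [5,7] PP/NP   >S
      [5,6] "slowly" : (PP/S)/NP
      [6,7] "bone" : S/NP

[0,1] NP\N  lex  "liked"
[1,2] (S/PP)\(NP\N)  lex  "under"
[0,2] S/PP  <  k=1
[2,3] S/(S\NP)  lex  "on"
[3,4] S\NP  lex  "the"
[2,4] S  >  k=3
[4,5] (PP/(PP/NP))\S  lex  "with"
[2,5] PP/(PP/NP)  <  k=4
[5,6] (PP/S)/NP  lex  "slowly"
[6,7] S/NP  lex  "bone"
[5,7] PP/NP  >S  k=6
[2,7] PP  >  k=5
[0,7] S  >  k=2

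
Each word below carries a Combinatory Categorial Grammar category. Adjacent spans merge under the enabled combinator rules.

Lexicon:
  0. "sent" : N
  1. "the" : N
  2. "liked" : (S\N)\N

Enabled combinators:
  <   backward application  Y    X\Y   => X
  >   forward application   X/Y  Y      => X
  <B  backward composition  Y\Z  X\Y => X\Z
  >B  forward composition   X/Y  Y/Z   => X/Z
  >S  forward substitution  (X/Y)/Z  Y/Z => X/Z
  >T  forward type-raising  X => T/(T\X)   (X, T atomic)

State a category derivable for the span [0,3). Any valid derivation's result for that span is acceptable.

S

[0,3] S   >
  [0,1] S/(S\N)   >T
    [0,1] "sent" : N
  [1,3] S\N   <
    [1,2] "the" : N
    [2,3] "liked" : (S\N)\N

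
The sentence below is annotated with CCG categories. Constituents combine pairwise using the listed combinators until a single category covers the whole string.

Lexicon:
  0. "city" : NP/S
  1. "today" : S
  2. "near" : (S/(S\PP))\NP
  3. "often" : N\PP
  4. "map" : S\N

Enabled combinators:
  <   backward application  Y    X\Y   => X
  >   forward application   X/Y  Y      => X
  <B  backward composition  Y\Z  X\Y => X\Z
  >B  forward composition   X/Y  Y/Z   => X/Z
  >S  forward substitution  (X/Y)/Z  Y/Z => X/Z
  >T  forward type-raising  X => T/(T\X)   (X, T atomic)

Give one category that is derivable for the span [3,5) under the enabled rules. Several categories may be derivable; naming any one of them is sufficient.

[0,5] S   >
  [0,3] S/(S\PP)   <
    [0,2] NP   >
      [0,1] "city" : NP/S
      [1,2] "today" : S
    [2,3] "near" : (S/(S\PP))\NP
  [3,5] S\PP   <B
    [3,4] "often" : N\PP
    [4,5] "map" : S\N

S\PP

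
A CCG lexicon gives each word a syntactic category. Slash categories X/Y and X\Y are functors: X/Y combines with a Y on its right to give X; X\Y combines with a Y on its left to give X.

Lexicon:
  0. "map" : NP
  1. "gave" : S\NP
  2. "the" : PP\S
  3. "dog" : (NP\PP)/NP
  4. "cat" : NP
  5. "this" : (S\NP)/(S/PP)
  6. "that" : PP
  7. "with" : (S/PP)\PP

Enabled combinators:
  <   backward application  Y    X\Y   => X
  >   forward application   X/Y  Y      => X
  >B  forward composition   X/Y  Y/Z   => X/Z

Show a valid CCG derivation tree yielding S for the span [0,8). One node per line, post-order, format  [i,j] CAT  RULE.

[0,8] S   <
  [0,5] NP   <
    [0,3] PP   <
      [0,2] S   <
        [0,1] "map" : NP
        [1,2] "gave" : S\NP
      [2,3] "the" : PP\S
    [3,5] NP\PP   >
      [3,4] "dog" : (NP\PP)/NP
      [4,5] "cat" : NP
  [5,8] S\NP   >
    [5,6] "this" : (S\NP)/(S/PP)
    [6,8] S/PP   <
      [6,7] "that" : PP
      [7,8] "with" : (S/PP)\PP

[0,1] NP  lex  "map"
[1,2] S\NP  lex  "gave"
[0,2] S  <  k=1
[2,3] PP\S  lex  "the"
[0,3] PP  <  k=2
[3,4] (NP\PP)/NP  lex  "dog"
[4,5] NP  lex  "cat"
[3,5] NP\PP  >  k=4
[0,5] NP  <  k=3
[5,6] (S\NP)/(S/PP)  lex  "this"
[6,7] PP  lex  "that"
[7,8] (S/PP)\PP  lex  "with"
[6,8] S/PP  <  k=7
[5,8] S\NP  >  k=6
[0,8] S  <  k=5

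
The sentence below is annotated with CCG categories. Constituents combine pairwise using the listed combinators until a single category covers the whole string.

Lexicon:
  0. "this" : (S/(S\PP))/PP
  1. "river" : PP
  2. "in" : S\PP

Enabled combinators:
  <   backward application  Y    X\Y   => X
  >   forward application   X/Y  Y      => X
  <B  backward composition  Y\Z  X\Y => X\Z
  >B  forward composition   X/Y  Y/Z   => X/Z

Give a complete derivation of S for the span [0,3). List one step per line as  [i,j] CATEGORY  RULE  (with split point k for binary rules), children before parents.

[0,1] (S/(S\PP))/PP  lex  "this"
[1,2] PP  lex  "river"
[0,2] S/(S\PP)  >  k=1
[2,3] S\PP  lex  "in"
[0,3] S  >  k=2

[0,3] S   >
  [0,2] S/(S\PP)   >
    [0,1] "this" : (S/(S\PP))/PP
    [1,2] "river" : PP
  [2,3] "in" : S\PP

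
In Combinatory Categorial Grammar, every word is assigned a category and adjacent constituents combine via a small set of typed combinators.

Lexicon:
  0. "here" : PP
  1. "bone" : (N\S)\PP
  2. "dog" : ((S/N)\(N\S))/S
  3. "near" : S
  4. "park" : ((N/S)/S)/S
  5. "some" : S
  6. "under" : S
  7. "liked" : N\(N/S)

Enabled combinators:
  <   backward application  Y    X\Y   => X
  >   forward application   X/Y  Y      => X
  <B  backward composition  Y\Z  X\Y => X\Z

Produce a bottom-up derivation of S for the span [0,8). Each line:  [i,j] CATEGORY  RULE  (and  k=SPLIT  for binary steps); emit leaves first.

[0,8] S   >
  [0,4] S/N   <
    [0,2] N\S   <
      [0,1] "here" : PP
      [1,2] "bone" : (N\S)\PP
    [2,4] (S/N)\(N\S)   >
      [2,3] "dog" : ((S/N)\(N\S))/S
      [3,4] "near" : S
  [4,8] N   <
    [4,7] N/S   >
      [4,6] (N/S)/S   >
        [4,5] "park" : ((N/S)/S)/S
        [5,6] "some" : S
      [6,7] "under" : S
    [7,8] "liked" : N\(N/S)

[0,1] PP  lex  "here"
[1,2] (N\S)\PP  lex  "bone"
[0,2] N\S  <  k=1
[2,3] ((S/N)\(N\S))/S  lex  "dog"
[3,4] S  lex  "near"
[2,4] (S/N)\(N\S)  >  k=3
[0,4] S/N  <  k=2
[4,5] ((N/S)/S)/S  lex  "park"
[5,6] S  lex  "some"
[4,6] (N/S)/S  >  k=5
[6,7] S  lex  "under"
[4,7] N/S  >  k=6
[7,8] N\(N/S)  lex  "liked"
[4,8] N  <  k=7
[0,8] S  >  k=4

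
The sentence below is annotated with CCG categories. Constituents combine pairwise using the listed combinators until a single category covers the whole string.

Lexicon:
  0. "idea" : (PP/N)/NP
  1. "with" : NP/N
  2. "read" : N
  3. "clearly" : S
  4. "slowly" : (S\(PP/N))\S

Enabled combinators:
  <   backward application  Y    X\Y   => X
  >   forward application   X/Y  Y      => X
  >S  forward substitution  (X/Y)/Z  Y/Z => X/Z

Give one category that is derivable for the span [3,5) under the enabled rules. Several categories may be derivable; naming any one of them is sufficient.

S\(PP/N)

[0,5] S   <
  [0,3] PP/N   >
    [0,1] "idea" : (PP/N)/NP
    [1,3] NP   >
      [1,2] "with" : NP/N
      [2,3] "read" : N
  [3,5] S\(PP/N)   <
    [3,4] "clearly" : S
    [4,5] "slowly" : (S\(PP/N))\S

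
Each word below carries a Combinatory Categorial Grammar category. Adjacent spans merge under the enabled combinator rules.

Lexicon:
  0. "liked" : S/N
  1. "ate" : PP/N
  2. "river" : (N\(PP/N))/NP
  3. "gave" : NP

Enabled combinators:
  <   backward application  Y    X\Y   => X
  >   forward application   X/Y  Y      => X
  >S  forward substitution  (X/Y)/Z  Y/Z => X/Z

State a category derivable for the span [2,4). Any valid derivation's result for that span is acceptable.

[0,4] S   >
  [0,1] "liked" : S/N
  [1,4] N   <
    [1,2] "ate" : PP/N
    [2,4] N\(PP/N)   >
      [2,3] "river" : (N\(PP/N))/NP
      [3,4] "gave" : NP

N\(PP/N)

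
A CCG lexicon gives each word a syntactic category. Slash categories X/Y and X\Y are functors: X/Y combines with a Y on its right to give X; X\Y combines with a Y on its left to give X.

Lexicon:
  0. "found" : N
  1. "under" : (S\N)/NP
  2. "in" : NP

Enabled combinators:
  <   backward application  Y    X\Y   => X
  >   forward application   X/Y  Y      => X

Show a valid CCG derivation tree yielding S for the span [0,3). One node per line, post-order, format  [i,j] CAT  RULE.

[0,3] S   <
  [0,1] "found" : N
  [1,3] S\N   >
    [1,2] "under" : (S\N)/NP
    [2,3] "in" : NP

[0,1] N  lex  "found"
[1,2] (S\N)/NP  lex  "under"
[2,3] NP  lex  "in"
[1,3] S\N  >  k=2
[0,3] S  <  k=1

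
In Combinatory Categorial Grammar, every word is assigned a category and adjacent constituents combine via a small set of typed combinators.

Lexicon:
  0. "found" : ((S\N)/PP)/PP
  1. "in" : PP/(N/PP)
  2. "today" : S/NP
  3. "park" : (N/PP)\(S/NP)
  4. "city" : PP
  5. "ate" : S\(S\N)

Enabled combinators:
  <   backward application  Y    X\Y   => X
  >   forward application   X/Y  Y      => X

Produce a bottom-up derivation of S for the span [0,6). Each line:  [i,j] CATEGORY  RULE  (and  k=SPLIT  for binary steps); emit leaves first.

[0,6] S   <
  [0,5] S\N   >
    [0,4] (S\N)/PP   >
      [0,1] "found" : ((S\N)/PP)/PP
      [1,4] PP   >
        [1,2] "in" : PP/(N/PP)
        [2,4] N/PP   <
          [2,3] "today" : S/NP
          [3,4] "park" : (N/PP)\(S/NP)
    [4,5] "city" : PP
  [5,6] "ate" : S\(S\N)

[0,1] ((S\N)/PP)/PP  lex  "found"
[1,2] PP/(N/PP)  lex  "in"
[2,3] S/NP  lex  "today"
[3,4] (N/PP)\(S/NP)  lex  "park"
[2,4] N/PP  <  k=3
[1,4] PP  >  k=2
[0,4] (S\N)/PP  >  k=1
[4,5] PP  lex  "city"
[0,5] S\N  >  k=4
[5,6] S\(S\N)  lex  "ate"
[0,6] S  <  k=5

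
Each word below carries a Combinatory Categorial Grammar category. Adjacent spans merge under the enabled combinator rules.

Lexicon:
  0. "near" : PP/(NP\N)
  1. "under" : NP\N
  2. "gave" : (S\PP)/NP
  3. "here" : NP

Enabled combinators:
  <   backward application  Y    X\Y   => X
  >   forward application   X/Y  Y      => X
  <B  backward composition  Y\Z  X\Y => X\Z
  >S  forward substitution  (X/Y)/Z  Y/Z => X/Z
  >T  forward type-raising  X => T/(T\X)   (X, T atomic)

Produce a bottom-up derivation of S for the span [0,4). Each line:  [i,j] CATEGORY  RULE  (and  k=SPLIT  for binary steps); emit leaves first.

[0,1] PP/(NP\N)  lex  "near"
[1,2] NP\N  lex  "under"
[0,2] PP  >  k=1
[2,3] (S\PP)/NP  lex  "gave"
[3,4] NP  lex  "here"
[2,4] S\PP  >  k=3
[0,4] S  <  k=2

[0,4] S   <
  [0,2] PP   >
    [0,1] "near" : PP/(NP\N)
    [1,2] "under" : NP\N
  [2,4] S\PP   >
    [2,3] "gave" : (S\PP)/NP
    [3,4] "here" : NP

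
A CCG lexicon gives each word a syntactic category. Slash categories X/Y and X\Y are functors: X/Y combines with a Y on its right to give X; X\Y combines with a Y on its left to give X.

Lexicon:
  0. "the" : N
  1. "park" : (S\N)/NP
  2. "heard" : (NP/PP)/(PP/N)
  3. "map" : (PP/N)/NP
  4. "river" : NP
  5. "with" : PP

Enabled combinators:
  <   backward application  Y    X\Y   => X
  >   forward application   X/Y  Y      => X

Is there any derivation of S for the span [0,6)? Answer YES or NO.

YES

[0,6] S   <
  [0,1] "the" : N
  [1,6] S\N   >
    [1,2] "park" : (S\N)/NP
    [2,6] NP   >
      [2,5] NP/PP   >
        [2,3] "heard" : (NP/PP)/(PP/N)
        [3,5] PP/N   >
          [3,4] "map" : (PP/N)/NP
          [4,5] "river" : NP
      [5,6] "with" : PP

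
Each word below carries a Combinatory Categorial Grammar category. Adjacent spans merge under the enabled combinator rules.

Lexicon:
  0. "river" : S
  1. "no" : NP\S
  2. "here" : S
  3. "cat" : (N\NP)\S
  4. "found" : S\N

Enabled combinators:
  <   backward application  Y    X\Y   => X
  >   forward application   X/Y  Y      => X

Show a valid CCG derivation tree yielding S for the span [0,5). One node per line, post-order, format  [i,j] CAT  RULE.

[0,5] S   <
  [0,4] N   <
    [0,2] NP   <
      [0,1] "river" : S
      [1,2] "no" : NP\S
    [2,4] N\NP   <
      [2,3] "here" : S
      [3,4] "cat" : (N\NP)\S
  [4,5] "found" : S\N

[0,1] S  lex  "river"
[1,2] NP\S  lex  "no"
[0,2] NP  <  k=1
[2,3] S  lex  "here"
[3,4] (N\NP)\S  lex  "cat"
[2,4] N\NP  <  k=3
[0,4] N  <  k=2
[4,5] S\N  lex  "found"
[0,5] S  <  k=4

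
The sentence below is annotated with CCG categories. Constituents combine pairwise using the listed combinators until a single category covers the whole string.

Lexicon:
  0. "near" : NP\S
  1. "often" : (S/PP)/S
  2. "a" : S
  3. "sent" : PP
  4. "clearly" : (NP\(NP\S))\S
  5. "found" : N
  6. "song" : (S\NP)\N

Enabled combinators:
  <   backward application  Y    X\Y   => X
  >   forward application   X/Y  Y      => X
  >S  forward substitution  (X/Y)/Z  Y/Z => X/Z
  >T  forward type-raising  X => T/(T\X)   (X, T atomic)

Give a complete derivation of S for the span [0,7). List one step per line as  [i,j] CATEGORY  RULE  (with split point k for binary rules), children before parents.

[0,7] S   <
  [0,5] NP   <
    [0,1] "near" : NP\S
    [1,5] NP\(NP\S)   <
      [1,4] S   >
        [1,3] S/PP   >
          [1,2] "often" : (S/PP)/S
          [2,3] "a" : S
        [3,4] "sent" : PP
      [4,5] "clearly" : (NP\(NP\S))\S
  [5,7] S\NP   <
    [5,6] "found" : N
    [6,7] "song" : (S\NP)\N

[0,1] NP\S  lex  "near"
[1,2] (S/PP)/S  lex  "often"
[2,3] S  lex  "a"
[1,3] S/PP  >  k=2
[3,4] PP  lex  "sent"
[1,4] S  >  k=3
[4,5] (NP\(NP\S))\S  lex  "clearly"
[1,5] NP\(NP\S)  <  k=4
[0,5] NP  <  k=1
[5,6] N  lex  "found"
[6,7] (S\NP)\N  lex  "song"
[5,7] S\NP  <  k=6
[0,7] S  <  k=5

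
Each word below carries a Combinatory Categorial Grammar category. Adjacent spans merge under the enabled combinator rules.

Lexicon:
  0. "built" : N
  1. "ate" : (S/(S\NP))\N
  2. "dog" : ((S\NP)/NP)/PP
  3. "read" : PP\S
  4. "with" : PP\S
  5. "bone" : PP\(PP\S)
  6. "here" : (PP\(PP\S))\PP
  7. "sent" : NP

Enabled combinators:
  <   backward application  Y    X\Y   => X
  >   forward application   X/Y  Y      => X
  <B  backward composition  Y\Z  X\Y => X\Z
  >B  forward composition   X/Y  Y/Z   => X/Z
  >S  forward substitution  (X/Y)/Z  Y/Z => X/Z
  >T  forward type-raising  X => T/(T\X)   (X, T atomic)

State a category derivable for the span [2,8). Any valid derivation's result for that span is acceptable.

[0,8] S   >
  [0,2] S/(S\NP)   <
    [0,1] "built" : N
    [1,2] "ate" : (S/(S\NP))\N
  [2,8] S\NP   >
    [2,7] (S\NP)/NP   >
      [2,3] "dog" : ((S\NP)/NP)/PP
      [3,7] PP   <
        [3,4] "read" : PP\S
        [4,7] PP\(PP\S)   <
          [4,6] PP   <
            [4,5] "with" : PP\S
            [5,6] "bone" : PP\(PP\S)
          [6,7] "here" : (PP\(PP\S))\PP
    [7,8] "sent" : NP

S\NP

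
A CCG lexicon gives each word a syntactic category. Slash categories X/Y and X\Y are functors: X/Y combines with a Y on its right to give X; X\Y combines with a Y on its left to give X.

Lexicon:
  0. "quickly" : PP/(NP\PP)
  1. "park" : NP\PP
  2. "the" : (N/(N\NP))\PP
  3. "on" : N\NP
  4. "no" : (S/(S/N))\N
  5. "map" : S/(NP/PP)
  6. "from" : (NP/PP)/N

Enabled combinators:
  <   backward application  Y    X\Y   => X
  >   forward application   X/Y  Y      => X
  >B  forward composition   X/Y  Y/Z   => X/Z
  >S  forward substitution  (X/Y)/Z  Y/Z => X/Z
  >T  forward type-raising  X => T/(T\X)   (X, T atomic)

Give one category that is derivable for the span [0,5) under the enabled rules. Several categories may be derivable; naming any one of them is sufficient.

S/(S/N)

[0,7] S   >
  [0,5] S/(S/N)   <
    [0,4] N   >
      [0,3] N/(N\NP)   <
        [0,2] PP   >
          [0,1] "quickly" : PP/(NP\PP)
          [1,2] "park" : NP\PP
        [2,3] "the" : (N/(N\NP))\PP
      [3,4] "on" : N\NP
    [4,5] "no" : (S/(S/N))\N
  [5,7] S/N   >B
    [5,6] "map" : S/(NP/PP)
    [6,7] "from" : (NP/PP)/N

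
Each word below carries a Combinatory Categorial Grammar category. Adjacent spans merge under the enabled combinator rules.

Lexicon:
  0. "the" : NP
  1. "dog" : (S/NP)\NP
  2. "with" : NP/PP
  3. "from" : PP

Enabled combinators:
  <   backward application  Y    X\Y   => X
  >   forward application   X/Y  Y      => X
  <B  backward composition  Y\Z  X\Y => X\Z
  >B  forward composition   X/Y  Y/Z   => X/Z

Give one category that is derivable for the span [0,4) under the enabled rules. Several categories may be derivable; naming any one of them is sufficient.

[0,4] S   >
  [0,2] S/NP   <
    [0,1] "the" : NP
    [1,2] "dog" : (S/NP)\NP
  [2,4] NP   >
    [2,3] "with" : NP/PP
    [3,4] "from" : PP

S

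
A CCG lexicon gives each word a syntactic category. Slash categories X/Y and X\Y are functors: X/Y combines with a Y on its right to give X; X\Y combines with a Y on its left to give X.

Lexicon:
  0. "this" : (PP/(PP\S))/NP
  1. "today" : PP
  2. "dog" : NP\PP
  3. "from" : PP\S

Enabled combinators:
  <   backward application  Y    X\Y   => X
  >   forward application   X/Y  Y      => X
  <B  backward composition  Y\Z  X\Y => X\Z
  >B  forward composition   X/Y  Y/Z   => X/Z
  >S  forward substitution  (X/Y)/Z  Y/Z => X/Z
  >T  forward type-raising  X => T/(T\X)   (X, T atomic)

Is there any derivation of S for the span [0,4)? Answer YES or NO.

NO

(PP/(PP\S))/NP PP NP\PP PP\S
CKY chart[0,4] = {N/(N\PP), NP/(NP\PP), PP, PP/(PP\PP), S/(S\PP)}; S ∉ chart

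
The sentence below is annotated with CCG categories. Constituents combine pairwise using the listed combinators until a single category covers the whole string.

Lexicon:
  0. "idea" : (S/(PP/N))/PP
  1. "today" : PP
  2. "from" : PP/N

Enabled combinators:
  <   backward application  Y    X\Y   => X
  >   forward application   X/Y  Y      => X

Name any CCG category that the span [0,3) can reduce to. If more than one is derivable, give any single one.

S

[0,3] S   >
  [0,2] S/(PP/N)   >
    [0,1] "idea" : (S/(PP/N))/PP
    [1,2] "today" : PP
  [2,3] "from" : PP/N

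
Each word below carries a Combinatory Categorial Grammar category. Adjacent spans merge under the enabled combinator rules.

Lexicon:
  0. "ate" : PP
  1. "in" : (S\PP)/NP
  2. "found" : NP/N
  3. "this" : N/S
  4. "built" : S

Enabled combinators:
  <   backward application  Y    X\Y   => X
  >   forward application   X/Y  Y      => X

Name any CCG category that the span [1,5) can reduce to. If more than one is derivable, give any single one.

[0,5] S   <
  [0,1] "ate" : PP
  [1,5] S\PP   >
    [1,2] "in" : (S\PP)/NP
    [2,5] NP   >
      [2,3] "found" : NP/N
      [3,5] N   >
        [3,4] "this" : N/S
        [4,5] "built" : S

S\PP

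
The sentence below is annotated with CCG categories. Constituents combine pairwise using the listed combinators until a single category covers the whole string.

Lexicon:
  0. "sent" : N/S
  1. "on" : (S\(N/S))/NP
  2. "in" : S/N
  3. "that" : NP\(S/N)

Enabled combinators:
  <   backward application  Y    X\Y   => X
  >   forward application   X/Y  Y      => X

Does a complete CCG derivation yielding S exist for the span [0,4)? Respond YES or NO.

[0,4] S   <
  [0,1] "sent" : N/S
  [1,4] S\(N/S)   >
    [1,2] "on" : (S\(N/S))/NP
    [2,4] NP   <
      [2,3] "in" : S/N
      [3,4] "that" : NP\(S/N)

YES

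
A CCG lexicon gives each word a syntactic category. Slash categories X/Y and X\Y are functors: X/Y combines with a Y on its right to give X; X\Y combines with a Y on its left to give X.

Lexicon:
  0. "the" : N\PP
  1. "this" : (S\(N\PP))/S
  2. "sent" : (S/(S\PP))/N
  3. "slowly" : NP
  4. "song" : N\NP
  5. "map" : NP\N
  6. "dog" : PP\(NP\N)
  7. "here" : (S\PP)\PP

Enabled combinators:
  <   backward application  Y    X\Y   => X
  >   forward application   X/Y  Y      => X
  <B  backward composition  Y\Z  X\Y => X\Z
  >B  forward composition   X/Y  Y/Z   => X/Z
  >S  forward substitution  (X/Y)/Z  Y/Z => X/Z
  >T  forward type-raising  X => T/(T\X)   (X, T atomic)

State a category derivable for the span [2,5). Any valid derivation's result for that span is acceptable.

S/(S\PP)

[0,8] S   <
  [0,1] "the" : N\PP
  [1,8] S\(N\PP)   >
    [1,2] "this" : (S\(N\PP))/S
    [2,8] S   >
      [2,5] S/(S\PP)   >
        [2,3] "sent" : (S/(S\PP))/N
        [3,5] N   >
          [3,4] N/(N\NP)   >T
            [3,4] "slowly" : NP
          [4,5] "song" : N\NP
      [5,8] S\PP   <
        [5,7] PP   <
          [5,6] "map" : NP\N
          [6,7] "dog" : PP\(NP\N)
        [7,8] "here" : (S\PP)\PP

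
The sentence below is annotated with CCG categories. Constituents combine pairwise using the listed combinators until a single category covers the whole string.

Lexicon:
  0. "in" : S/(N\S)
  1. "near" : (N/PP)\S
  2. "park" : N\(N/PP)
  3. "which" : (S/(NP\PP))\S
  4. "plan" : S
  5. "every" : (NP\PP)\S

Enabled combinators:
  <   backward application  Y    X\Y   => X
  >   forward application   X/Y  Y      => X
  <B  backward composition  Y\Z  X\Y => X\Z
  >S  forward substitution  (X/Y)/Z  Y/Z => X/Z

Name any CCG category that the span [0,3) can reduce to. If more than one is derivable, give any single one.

S

[0,6] S   >
  [0,4] S/(NP\PP)   <
    [0,3] S   >
      [0,1] "in" : S/(N\S)
      [1,3] N\S   <B
        [1,2] "near" : (N/PP)\S
        [2,3] "park" : N\(N/PP)
    [3,4] "which" : (S/(NP\PP))\S
  [4,6] NP\PP   <
    [4,5] "plan" : S
    [5,6] "every" : (NP\PP)\S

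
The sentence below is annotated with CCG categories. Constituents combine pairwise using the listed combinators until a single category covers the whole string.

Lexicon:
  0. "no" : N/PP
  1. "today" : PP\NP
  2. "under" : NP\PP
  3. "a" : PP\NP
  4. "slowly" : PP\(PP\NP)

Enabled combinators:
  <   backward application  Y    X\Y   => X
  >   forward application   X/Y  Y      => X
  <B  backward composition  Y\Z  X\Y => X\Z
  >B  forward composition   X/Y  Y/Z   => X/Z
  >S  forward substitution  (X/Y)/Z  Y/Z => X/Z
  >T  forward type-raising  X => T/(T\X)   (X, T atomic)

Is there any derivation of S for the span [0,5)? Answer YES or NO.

NO

N/PP PP\NP NP\PP PP\NP PP\(PP\NP)
CKY chart[0,5] = {N, N/(N\N), N/(PP\PP), NP/(NP\N), PP/(PP\N), S/(S\N)}; S ∉ chart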